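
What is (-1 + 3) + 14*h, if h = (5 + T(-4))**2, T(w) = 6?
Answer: 1696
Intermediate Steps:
h = 121 (h = (5 + 6)**2 = 11**2 = 121)
(-1 + 3) + 14*h = (-1 + 3) + 14*121 = 2 + 1694 = 1696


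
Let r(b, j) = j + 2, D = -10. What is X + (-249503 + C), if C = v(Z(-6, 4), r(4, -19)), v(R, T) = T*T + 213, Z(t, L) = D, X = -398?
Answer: -249399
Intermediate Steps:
r(b, j) = 2 + j
Z(t, L) = -10
v(R, T) = 213 + T² (v(R, T) = T² + 213 = 213 + T²)
C = 502 (C = 213 + (2 - 19)² = 213 + (-17)² = 213 + 289 = 502)
X + (-249503 + C) = -398 + (-249503 + 502) = -398 - 249001 = -249399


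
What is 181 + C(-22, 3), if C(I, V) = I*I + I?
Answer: 643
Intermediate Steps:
C(I, V) = I + I² (C(I, V) = I² + I = I + I²)
181 + C(-22, 3) = 181 - 22*(1 - 22) = 181 - 22*(-21) = 181 + 462 = 643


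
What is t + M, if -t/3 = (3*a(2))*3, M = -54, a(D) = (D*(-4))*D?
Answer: 378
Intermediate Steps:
a(D) = -4*D² (a(D) = (-4*D)*D = -4*D²)
t = 432 (t = -3*3*(-4*2²)*3 = -3*3*(-4*4)*3 = -3*3*(-16)*3 = -(-144)*3 = -3*(-144) = 432)
t + M = 432 - 54 = 378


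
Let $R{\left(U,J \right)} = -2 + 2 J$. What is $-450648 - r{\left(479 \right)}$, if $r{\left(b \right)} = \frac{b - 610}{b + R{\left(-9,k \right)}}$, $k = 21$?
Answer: $- \frac{233886181}{519} \approx -4.5065 \cdot 10^{5}$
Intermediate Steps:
$r{\left(b \right)} = \frac{-610 + b}{40 + b}$ ($r{\left(b \right)} = \frac{b - 610}{b + \left(-2 + 2 \cdot 21\right)} = \frac{-610 + b}{b + \left(-2 + 42\right)} = \frac{-610 + b}{b + 40} = \frac{-610 + b}{40 + b}$)
$-450648 - r{\left(479 \right)} = -450648 - \frac{-610 + 479}{40 + 479} = -450648 - \frac{1}{519} \left(-131\right) = -450648 - - \frac{131}{519} = -450648 + \frac{131}{519} = - \frac{233886181}{519}$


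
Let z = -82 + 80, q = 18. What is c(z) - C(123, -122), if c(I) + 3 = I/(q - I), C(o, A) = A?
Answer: 1189/10 ≈ 118.90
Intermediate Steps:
z = -2
c(I) = -3 + I/(18 - I)
c(z) - C(123, -122) = 2*(27 - 2*(-2))/(-18 - 2) - 1*(-122) = 2*(27 + 4)/(-20) + 122 = 2*(-1/20)*31 + 122 = -31/10 + 122 = 1189/10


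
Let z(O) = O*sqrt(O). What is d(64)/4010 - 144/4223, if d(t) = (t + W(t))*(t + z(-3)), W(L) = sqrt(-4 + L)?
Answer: 8359984/8467115 + 64*sqrt(15)/2005 - 96*I*sqrt(3)/2005 - 9*I*sqrt(5)/2005 ≈ 1.111 - 0.092968*I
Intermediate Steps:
z(O) = O**(3/2)
d(t) = (t + sqrt(-4 + t))*(t - 3*I*sqrt(3)) (d(t) = (t + sqrt(-4 + t))*(t + (-3)**(3/2)) = (t + sqrt(-4 + t))*(t - 3*I*sqrt(3)))
d(64)/4010 - 144/4223 = (64**2 + 64*sqrt(-4 + 64) - 3*I*64*sqrt(3) - 3*I*sqrt(3)*sqrt(-4 + 64))/4010 - 144/4223 = (4096 + 64*sqrt(60) - 192*I*sqrt(3) - 3*I*sqrt(3)*sqrt(60))*(1/4010) - 144*1/4223 = (4096 + 64*(2*sqrt(15)) - 192*I*sqrt(3) - 3*I*sqrt(3)*2*sqrt(15))*(1/4010) - 144/4223 = (4096 + 128*sqrt(15) - 192*I*sqrt(3) - 18*I*sqrt(5))*(1/4010) - 144/4223 = (2048/2005 + 64*sqrt(15)/2005 - 96*I*sqrt(3)/2005 - 9*I*sqrt(5)/2005) - 144/4223 = 8359984/8467115 + 64*sqrt(15)/2005 - 96*I*sqrt(3)/2005 - 9*I*sqrt(5)/2005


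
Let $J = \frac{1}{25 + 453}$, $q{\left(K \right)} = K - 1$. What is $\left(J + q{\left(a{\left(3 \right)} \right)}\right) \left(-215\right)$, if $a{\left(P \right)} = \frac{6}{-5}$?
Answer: $\frac{225879}{478} \approx 472.55$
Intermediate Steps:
$a{\left(P \right)} = - \frac{6}{5}$ ($a{\left(P \right)} = 6 \left(- \frac{1}{5}\right) = - \frac{6}{5}$)
$q{\left(K \right)} = -1 + K$
$J = \frac{1}{478} \approx 0.002092$
$\left(J + q{\left(a{\left(3 \right)} \right)}\right) \left(-215\right) = \left(\frac{1}{478} - \frac{11}{5}\right) \left(-215\right) = \left(- \frac{5253}{2390}\right) \left(-215\right) = \frac{225879}{478}$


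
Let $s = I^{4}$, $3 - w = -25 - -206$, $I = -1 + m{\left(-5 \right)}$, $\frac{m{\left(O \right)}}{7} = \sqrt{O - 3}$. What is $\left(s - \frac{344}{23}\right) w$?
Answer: $- \frac{619414190}{23} - 3897488 i \sqrt{2} \approx -2.6931 \cdot 10^{7} - 5.5119 \cdot 10^{6} i$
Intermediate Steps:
$m{\left(O \right)} = 7 \sqrt{-3 + O}$ ($m{\left(O \right)} = 7 \sqrt{O - 3} = 7 \sqrt{-3 + O}$)
$I = -1 + 14 i \sqrt{2}$ ($I = -1 + 7 \sqrt{-3 - 5} = -1 + 7 \sqrt{-8} = -1 + 7 \cdot 2 i \sqrt{2} = -1 + 14 i \sqrt{2} \approx -1.0 + 19.799 i$)
$w = -178$ ($w = 3 - \left(-25 - -206\right) = 3 - \left(-25 + 206\right) = 3 - 181 = -178$)
$s = \left(-1 + 14 i \sqrt{2}\right)^{4} \approx 1.5131 \cdot 10^{5} + 30966.0 i$
$\left(s - \frac{344}{23}\right) w = \left(\left(151313 + 21896 i \sqrt{2}\right) - \frac{344}{23}\right) \left(-178\right) = \left(\frac{3479855}{23} + 21896 i \sqrt{2}\right) \left(-178\right) = - \frac{619414190}{23} - 3897488 i \sqrt{2}$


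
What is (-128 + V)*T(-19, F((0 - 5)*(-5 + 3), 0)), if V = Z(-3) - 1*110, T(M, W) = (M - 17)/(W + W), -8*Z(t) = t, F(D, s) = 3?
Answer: 5703/4 ≈ 1425.8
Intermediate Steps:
Z(t) = -t/8
T(M, W) = (-17 + M)/(2*W) (T(M, W) = (-17 + M)/((2*W)) = (-17 + M)*(1/(2*W)) = (-17 + M)/(2*W))
V = -877/8 (V = -⅛*(-3) - 1*110 = 3/8 - 110 = -877/8 ≈ -109.63)
(-128 + V)*T(-19, F((0 - 5)*(-5 + 3), 0)) = (-128 - 877/8)*((½)*(-17 - 19)/3) = -1901*(-36)/(16*3) = -1901/8*(-6) = 5703/4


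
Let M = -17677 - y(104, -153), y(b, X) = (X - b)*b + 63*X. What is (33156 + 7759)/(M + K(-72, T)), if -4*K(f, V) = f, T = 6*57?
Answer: 40915/18708 ≈ 2.1870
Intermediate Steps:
T = 342
K(f, V) = -f/4
y(b, X) = 63*X + b*(X - b) (y(b, X) = b*(X - b) + 63*X = 63*X + b*(X - b))
M = 18690 (M = -17677 - (-1*104**2 + 63*(-153) - 153*104) = -17677 - (-1*10816 - 9639 - 15912) = -17677 - (-10816 - 9639 - 15912) = -17677 - 1*(-36367) = -17677 + 36367 = 18690)
(33156 + 7759)/(M + K(-72, T)) = (33156 + 7759)/(18690 - 1/4*(-72)) = 40915/(18690 + 18) = 40915/18708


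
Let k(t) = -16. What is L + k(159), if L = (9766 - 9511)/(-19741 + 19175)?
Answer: -9311/566 ≈ -16.451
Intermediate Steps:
L = -255/566 (L = 255/(-566) = 255*(-1/566) = -255/566 ≈ -0.45053)
L + k(159) = -255/566 - 16 = -9311/566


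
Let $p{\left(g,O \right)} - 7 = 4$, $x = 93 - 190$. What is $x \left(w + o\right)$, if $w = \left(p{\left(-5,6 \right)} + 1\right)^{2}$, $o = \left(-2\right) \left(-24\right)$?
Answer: $-18624$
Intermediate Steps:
$x = -97$
$o = 48$
$p{\left(g,O \right)} = 11$ ($p{\left(g,O \right)} = 7 + 4 = 11$)
$w = 144$ ($w = \left(11 + 1\right)^{2} = 12^{2} = 144$)
$x \left(w + o\right) = - 97 \left(144 + 48\right) = \left(-97\right) 192 = -18624$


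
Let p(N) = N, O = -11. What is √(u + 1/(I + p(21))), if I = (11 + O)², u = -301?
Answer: 4*I*√8295/21 ≈ 17.348*I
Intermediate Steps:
I = 0 (I = (11 - 11)² = 0² = 0)
√(u + 1/(I + p(21))) = √(-301 + 1/(0 + 21)) = √(-301 + 1/21) = √(-6320/21) = 4*I*√8295/21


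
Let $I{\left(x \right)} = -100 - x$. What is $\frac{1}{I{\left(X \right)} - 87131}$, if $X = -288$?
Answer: $- \frac{1}{86943} \approx -1.1502 \cdot 10^{-5}$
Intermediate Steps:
$\frac{1}{I{\left(X \right)} - 87131} = \frac{1}{\left(-100 - -288\right) - 87131} = \frac{1}{\left(-100 + 288\right) - 87131} = \frac{1}{188 - 87131} = \frac{1}{-86943} = - \frac{1}{86943}$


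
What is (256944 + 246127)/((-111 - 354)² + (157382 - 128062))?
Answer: 503071/245545 ≈ 2.0488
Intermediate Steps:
(256944 + 246127)/((-111 - 354)² + (157382 - 128062)) = 503071/((-465)² + 29320) = 503071/(216225 + 29320) = 503071/245545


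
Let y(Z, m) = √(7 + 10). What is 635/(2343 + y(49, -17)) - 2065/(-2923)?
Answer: 15684944095/16046194336 - 635*√17/5489632 ≈ 0.97701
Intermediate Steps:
y(Z, m) = √17
635/(2343 + y(49, -17)) - 2065/(-2923) = 635/(2343 + √17) - 2065/(-2923) = 635/(2343 + √17) - 2065*(-1/2923) = 635/(2343 + √17) + 2065/2923 = 2065/2923 + 635/(2343 + √17)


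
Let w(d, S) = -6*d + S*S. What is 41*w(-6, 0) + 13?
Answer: 1489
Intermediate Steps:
w(d, S) = S² - 6*d (w(d, S) = -6*d + S² = S² - 6*d)
41*w(-6, 0) + 13 = 41*(0² - 6*(-6)) + 13 = 41*(0 + 36) + 13 = 41*36 + 13 = 1476 + 13 = 1489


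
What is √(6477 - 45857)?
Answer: 2*I*√9845 ≈ 198.44*I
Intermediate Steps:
√(6477 - 45857) = √(-39380) = 2*I*√9845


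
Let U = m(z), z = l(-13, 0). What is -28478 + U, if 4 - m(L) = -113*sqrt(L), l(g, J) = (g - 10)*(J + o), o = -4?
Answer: -28474 + 226*sqrt(23) ≈ -27390.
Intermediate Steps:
l(g, J) = (-10 + g)*(-4 + J) (l(g, J) = (g - 10)*(J - 4) = (-10 + g)*(-4 + J))
z = 92 (z = 40 - 10*0 - 4*(-13) + 0*(-13) = 40 + 0 + 52 + 0 = 92)
m(L) = 4 + 113*sqrt(L) (m(L) = 4 - (-113)*sqrt(L) = 4 + 113*sqrt(L))
U = 4 + 226*sqrt(23) (U = 4 + 113*sqrt(92) = 4 + 113*(2*sqrt(23)) = 4 + 226*sqrt(23) ≈ 1087.9)
-28478 + U = -28478 + (4 + 226*sqrt(23)) = -28474 + 226*sqrt(23)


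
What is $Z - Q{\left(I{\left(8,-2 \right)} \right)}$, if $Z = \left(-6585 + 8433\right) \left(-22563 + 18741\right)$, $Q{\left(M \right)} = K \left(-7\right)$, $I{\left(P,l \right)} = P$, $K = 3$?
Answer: $-7063035$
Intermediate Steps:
$Q{\left(M \right)} = -21$ ($Q{\left(M \right)} = 3 \left(-7\right) = -21$)
$Z = -7063056$ ($Z = 1848 \left(-3822\right) = -7063056$)
$Z - Q{\left(I{\left(8,-2 \right)} \right)} = -7063056 - -21 = -7063056 + 21 = -7063035$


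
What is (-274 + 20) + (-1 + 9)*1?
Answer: -246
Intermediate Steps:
(-274 + 20) + (-1 + 9)*1 = -254 + 8*1 = -254 + 8 = -246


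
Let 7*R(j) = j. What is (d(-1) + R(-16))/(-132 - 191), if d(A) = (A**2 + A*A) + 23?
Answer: -159/2261 ≈ -0.070323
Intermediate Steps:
d(A) = 23 + 2*A**2 (d(A) = (A**2 + A**2) + 23 = 2*A**2 + 23 = 23 + 2*A**2)
R(j) = j/7
(d(-1) + R(-16))/(-132 - 191) = ((23 + 2*(-1)**2) + (1/7)*(-16))/(-132 - 191) = ((23 + 2*1) - 16/7)/(-323) = ((23 + 2) - 16/7)*(-1/323) = (25 - 16/7)*(-1/323) = (159/7)*(-1/323) = -159/2261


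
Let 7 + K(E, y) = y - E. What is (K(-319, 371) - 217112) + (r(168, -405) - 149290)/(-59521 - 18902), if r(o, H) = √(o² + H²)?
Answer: -16972862177/78423 - √21361/26141 ≈ -2.1643e+5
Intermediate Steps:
K(E, y) = -7 + y - E (K(E, y) = -7 + (y - E) = -7 + y - E)
r(o, H) = √(H² + o²)
(K(-319, 371) - 217112) + (r(168, -405) - 149290)/(-59521 - 18902) = ((-7 + 371 - 1*(-319)) - 217112) + (√((-405)² + 168²) - 149290)/(-59521 - 18902) = ((-7 + 371 + 319) - 217112) + (√(164025 + 28224) - 149290)/(-78423) = (683 - 217112) + (√192249 - 149290)*(-1/78423) = -216429 + (3*√21361 - 149290)*(-1/78423) = -216429 + (-149290 + 3*√21361)*(-1/78423) = -216429 + (149290/78423 - √21361/26141) = -16972862177/78423 - √21361/26141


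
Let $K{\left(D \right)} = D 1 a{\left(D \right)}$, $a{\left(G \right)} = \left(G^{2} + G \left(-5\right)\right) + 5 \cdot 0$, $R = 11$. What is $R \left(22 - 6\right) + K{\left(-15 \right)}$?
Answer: $-4324$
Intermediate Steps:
$a{\left(G \right)} = G^{2} - 5 G$ ($a{\left(G \right)} = \left(G^{2} - 5 G\right) + 0 = G^{2} - 5 G$)
$K{\left(D \right)} = D^{2} \left(-5 + D\right)$ ($K{\left(D \right)} = D 1 D \left(-5 + D\right) = D D \left(-5 + D\right) = D^{2} \left(-5 + D\right)$)
$R \left(22 - 6\right) + K{\left(-15 \right)} = 11 \left(22 - 6\right) + \left(-15\right)^{2} \left(-5 - 15\right) = 11 \cdot 16 + 225 \left(-20\right) = 176 - 4500 = -4324$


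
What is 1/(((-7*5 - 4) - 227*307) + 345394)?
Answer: 1/275666 ≈ 3.6276e-6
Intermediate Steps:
1/(((-7*5 - 4) - 227*307) + 345394) = 1/(((-35 - 4) - 69689) + 345394) = 1/((-39 - 69689) + 345394) = 1/(-69728 + 345394) = 1/275666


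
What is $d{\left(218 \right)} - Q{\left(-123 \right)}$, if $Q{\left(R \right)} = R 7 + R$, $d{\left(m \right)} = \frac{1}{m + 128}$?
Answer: $\frac{340465}{346} \approx 984.0$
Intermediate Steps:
$d{\left(m \right)} = \frac{1}{128 + m}$
$Q{\left(R \right)} = 8 R$ ($Q{\left(R \right)} = 7 R + R = 8 R$)
$d{\left(218 \right)} - Q{\left(-123 \right)} = \frac{1}{128 + 218} - 8 \left(-123\right) = \frac{1}{346} - -984 = \frac{1}{346} + 984 = \frac{340465}{346}$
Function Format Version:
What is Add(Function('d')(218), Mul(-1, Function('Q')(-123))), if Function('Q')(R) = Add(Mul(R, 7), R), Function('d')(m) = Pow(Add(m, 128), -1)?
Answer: Rational(340465, 346) ≈ 984.00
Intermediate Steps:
Function('d')(m) = Pow(Add(128, m), -1)
Function('Q')(R) = Mul(8, R) (Function('Q')(R) = Add(Mul(7, R), R) = Mul(8, R))
Add(Function('d')(218), Mul(-1, Function('Q')(-123))) = Add(Pow(Add(128, 218), -1), Mul(-1, Mul(8, -123))) = Add(Pow(346, -1), Mul(-1, -984)) = Add(Rational(1, 346), 984) = Rational(340465, 346)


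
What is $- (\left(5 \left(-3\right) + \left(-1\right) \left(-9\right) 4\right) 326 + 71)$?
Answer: $-6917$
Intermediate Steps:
$- (\left(5 \left(-3\right) + \left(-1\right) \left(-9\right) 4\right) 326 + 71) = - (\left(-15 + 9 \cdot 4\right) 326 + 71) = - (\left(-15 + 36\right) 326 + 71) = - (21 \cdot 326 + 71) = - (6846 + 71) = \left(-1\right) 6917 = -6917$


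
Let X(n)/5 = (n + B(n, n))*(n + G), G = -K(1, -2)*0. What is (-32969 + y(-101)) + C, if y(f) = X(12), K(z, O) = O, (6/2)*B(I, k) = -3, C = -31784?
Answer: -64093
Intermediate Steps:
B(I, k) = -1 (B(I, k) = (⅓)*(-3) = -1)
G = 0 (G = -1*(-2)*0 = 2*0 = 0)
X(n) = 5*n*(-1 + n) (X(n) = 5*((n - 1)*(n + 0)) = 5*((-1 + n)*n) = 5*(n*(-1 + n)) = 5*n*(-1 + n))
y(f) = 660 (y(f) = 5*12*(-1 + 12) = 5*12*11 = 660)
(-32969 + y(-101)) + C = (-32969 + 660) - 31784 = -32309 - 31784 = -64093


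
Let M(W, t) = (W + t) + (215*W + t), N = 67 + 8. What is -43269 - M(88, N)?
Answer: -62427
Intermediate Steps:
N = 75
M(W, t) = 2*t + 216*W (M(W, t) = (W + t) + (t + 215*W) = 2*t + 216*W)
-43269 - M(88, N) = -43269 - (2*75 + 216*88) = -43269 - (150 + 19008) = -43269 - 1*19158 = -43269 - 19158 = -62427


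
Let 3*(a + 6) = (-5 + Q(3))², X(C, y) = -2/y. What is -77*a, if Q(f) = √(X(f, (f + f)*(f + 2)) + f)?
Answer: -11473/45 + 308*√165/9 ≈ 184.64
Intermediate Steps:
Q(f) = √(f - 1/(f*(2 + f))) (Q(f) = √(-2*1/((f + 2)*(f + f)) + f) = √(-2*1/(2*f*(2 + f)) + f) = √(-1/(f*(2 + f)) + f) = √(f - 1/(f*(2 + f))))
a = -6 + (-5 + 2*√165/15)²/3 (a = -6 + (-5 + √((-1 + 3²*(2 + 3))/(3*(2 + 3))))²/3 = -6 + (-5 + √((⅓)*(-1 + 9*5)/5))²/3 = -6 + (-5 + √((⅓)*(⅕)*(-1 + 45)))²/3 = -6 + (-5 + √((⅓)*(⅕)*44))²/3 = -6 + (-5 + √(44/15))²/3 = -6 + (-5 + 2*√165/15)²/3 ≈ -2.3979)
-77*a = -77*(149/45 - 4*√165/9) = -11473/45 + 308*√165/9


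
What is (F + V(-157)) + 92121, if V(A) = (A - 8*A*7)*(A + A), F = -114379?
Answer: -2733648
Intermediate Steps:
V(A) = -110*A² (V(A) = (A - 56*A)*(2*A) = (-55*A)*(2*A) = -110*A²)
(F + V(-157)) + 92121 = (-114379 - 110*(-157)²) + 92121 = (-114379 - 110*24649) + 92121 = (-114379 - 2711390) + 92121 = -2825769 + 92121 = -2733648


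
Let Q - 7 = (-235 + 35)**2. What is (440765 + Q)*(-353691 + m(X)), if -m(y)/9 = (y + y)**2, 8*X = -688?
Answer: -298053159084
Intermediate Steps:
X = -86 (X = (1/8)*(-688) = -86)
m(y) = -36*y**2 (m(y) = -9*(y + y)**2 = -9*4*y**2 = -36*y**2)
Q = 40007 (Q = 7 + (-235 + 35)**2 = 7 + (-200)**2 = 7 + 40000 = 40007)
(440765 + Q)*(-353691 + m(X)) = (440765 + 40007)*(-353691 - 36*(-86)**2) = 480772*(-353691 - 36*7396) = 480772*(-353691 - 266256) = 480772*(-619947) = -298053159084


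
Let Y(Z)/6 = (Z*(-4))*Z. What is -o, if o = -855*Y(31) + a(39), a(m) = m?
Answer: -19719759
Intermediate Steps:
Y(Z) = -24*Z**2 (Y(Z) = 6*((Z*(-4))*Z) = 6*((-4*Z)*Z) = 6*(-4*Z**2) = -24*Z**2)
o = 19719759 (o = -(-20520)*31**2 + 39 = -(-20520)*961 + 39 = -855*(-23064) + 39 = 19719720 + 39 = 19719759)
-o = -1*19719759 = -19719759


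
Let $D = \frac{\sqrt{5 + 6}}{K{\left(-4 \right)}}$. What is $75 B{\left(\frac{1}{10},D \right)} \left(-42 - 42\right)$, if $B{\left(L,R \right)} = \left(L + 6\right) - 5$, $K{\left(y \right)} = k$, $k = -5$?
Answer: $-6930$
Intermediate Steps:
$K{\left(y \right)} = -5$
$D = - \frac{\sqrt{11}}{5}$ ($D = \frac{\sqrt{5 + 6}}{-5} = \sqrt{11} \left(- \frac{1}{5}\right) = - \frac{\sqrt{11}}{5} \approx -0.66333$)
$B{\left(L,R \right)} = 1 + L$ ($B{\left(L,R \right)} = \left(6 + L\right) - 5 = 1 + L$)
$75 B{\left(\frac{1}{10},D \right)} \left(-42 - 42\right) = 75 \left(1 + \frac{1}{10}\right) \left(-42 - 42\right) = 75 \cdot \frac{11}{10} \left(-84\right) = \frac{165}{2} \left(-84\right) = -6930$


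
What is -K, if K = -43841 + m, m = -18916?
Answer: 62757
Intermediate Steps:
K = -62757 (K = -43841 - 18916 = -62757)
-K = -1*(-62757) = 62757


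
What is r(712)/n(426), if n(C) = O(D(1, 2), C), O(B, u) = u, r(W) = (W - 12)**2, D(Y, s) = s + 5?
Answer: 245000/213 ≈ 1150.2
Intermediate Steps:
D(Y, s) = 5 + s
r(W) = (-12 + W)**2
n(C) = C
r(712)/n(426) = (-12 + 712)**2/426 = 700**2*(1/426) = 490000*(1/426) = 245000/213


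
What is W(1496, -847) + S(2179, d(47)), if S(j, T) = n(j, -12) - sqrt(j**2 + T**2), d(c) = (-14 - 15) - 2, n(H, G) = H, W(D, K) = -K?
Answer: 3026 - sqrt(4749002) ≈ 846.78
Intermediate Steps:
d(c) = -31 (d(c) = -29 - 2 = -31)
S(j, T) = j - sqrt(T**2 + j**2) (S(j, T) = j - sqrt(j**2 + T**2) = j - sqrt(T**2 + j**2))
W(1496, -847) + S(2179, d(47)) = -1*(-847) + (2179 - sqrt((-31)**2 + 2179**2)) = 847 + (2179 - sqrt(961 + 4748041)) = 847 + (2179 - sqrt(4749002)) = 3026 - sqrt(4749002)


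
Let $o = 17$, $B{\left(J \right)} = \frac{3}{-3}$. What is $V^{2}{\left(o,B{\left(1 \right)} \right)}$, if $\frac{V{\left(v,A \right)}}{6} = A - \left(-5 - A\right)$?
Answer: $324$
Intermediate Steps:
$B{\left(J \right)} = -1$ ($B{\left(J \right)} = 3 \left(- \frac{1}{3}\right) = -1$)
$V{\left(v,A \right)} = 30 + 12 A$ ($V{\left(v,A \right)} = 6 \left(A - \left(-5 - A\right)\right) = 6 \left(A + \left(5 + A\right)\right) = 6 \left(5 + 2 A\right) = 30 + 12 A$)
$V^{2}{\left(o,B{\left(1 \right)} \right)} = \left(30 + 12 \left(-1\right)\right)^{2} = \left(30 - 12\right)^{2} = 18^{2} = 324$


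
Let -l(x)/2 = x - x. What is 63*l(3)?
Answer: 0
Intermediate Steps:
l(x) = 0 (l(x) = -2*(x - x) = -2*0 = 0)
63*l(3) = 63*0 = 0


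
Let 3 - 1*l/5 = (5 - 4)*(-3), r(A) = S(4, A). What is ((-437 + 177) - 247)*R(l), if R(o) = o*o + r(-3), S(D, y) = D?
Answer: -458328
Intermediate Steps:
r(A) = 4
l = 30 (l = 15 - 5*(5 - 4)*(-3) = 15 - 5*(-3) = 15 + 15 = 30)
R(o) = 4 + o² (R(o) = o*o + 4 = o² + 4 = 4 + o²)
((-437 + 177) - 247)*R(l) = ((-437 + 177) - 247)*(4 + 30²) = (-260 - 247)*(4 + 900) = -507*904 = -458328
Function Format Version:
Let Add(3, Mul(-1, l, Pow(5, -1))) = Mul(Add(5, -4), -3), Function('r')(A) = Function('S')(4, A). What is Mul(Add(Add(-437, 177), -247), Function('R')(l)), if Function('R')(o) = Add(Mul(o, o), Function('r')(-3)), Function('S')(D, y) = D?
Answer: -458328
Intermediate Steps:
Function('r')(A) = 4
l = 30 (l = Add(15, Mul(-5, Mul(Add(5, -4), -3))) = Add(15, Mul(-5, Mul(1, -3))) = Add(15, Mul(-5, -3)) = Add(15, 15) = 30)
Function('R')(o) = Add(4, Pow(o, 2)) (Function('R')(o) = Add(Mul(o, o), 4) = Add(Pow(o, 2), 4) = Add(4, Pow(o, 2)))
Mul(Add(Add(-437, 177), -247), Function('R')(l)) = Mul(Add(Add(-437, 177), -247), Add(4, Pow(30, 2))) = Mul(Add(-260, -247), Add(4, 900)) = Mul(-507, 904) = -458328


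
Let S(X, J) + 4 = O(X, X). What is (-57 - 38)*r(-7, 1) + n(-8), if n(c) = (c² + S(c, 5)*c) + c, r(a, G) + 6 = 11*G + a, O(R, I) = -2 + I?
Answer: 358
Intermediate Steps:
S(X, J) = -6 + X (S(X, J) = -4 + (-2 + X) = -6 + X)
r(a, G) = -6 + a + 11*G (r(a, G) = -6 + (11*G + a) = -6 + (a + 11*G) = -6 + a + 11*G)
n(c) = c + c² + c*(-6 + c) (n(c) = (c² + (-6 + c)*c) + c = (c² + c*(-6 + c)) + c = c + c² + c*(-6 + c))
(-57 - 38)*r(-7, 1) + n(-8) = (-57 - 38)*(-6 - 7 + 11*1) - 8*(-5 + 2*(-8)) = -95*(-6 - 7 + 11) - 8*(-5 - 16) = -95*(-2) - 8*(-21) = 190 + 168 = 358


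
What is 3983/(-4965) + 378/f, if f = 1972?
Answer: -2988853/4895490 ≈ -0.61053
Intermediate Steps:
3983/(-4965) + 378/f = 3983/(-4965) + 378/1972 = 3983*(-1/4965) + 378*(1/1972) = -3983/4965 + 189/986 = -2988853/4895490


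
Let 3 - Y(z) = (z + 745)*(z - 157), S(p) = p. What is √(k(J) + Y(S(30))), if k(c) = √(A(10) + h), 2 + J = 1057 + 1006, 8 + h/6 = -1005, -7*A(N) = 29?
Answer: √(4822972 + 35*I*√11921)/7 ≈ 313.73 + 0.12429*I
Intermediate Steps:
A(N) = -29/7 (A(N) = -⅐*29 = -29/7)
h = -6078 (h = -48 + 6*(-1005) = -48 - 6030 = -6078)
Y(z) = 3 - (-157 + z)*(745 + z) (Y(z) = 3 - (z + 745)*(z - 157) = 3 - (745 + z)*(-157 + z) = 3 - (-157 + z)*(745 + z))
J = 2061 (J = -2 + (1057 + 1006) = -2 + 2063 = 2061)
k(c) = 5*I*√11921/7 (k(c) = √(-29/7 - 6078) = √(-42575/7) = 5*I*√11921/7)
√(k(J) + Y(S(30))) = √(5*I*√11921/7 + (116968 - 1*30² - 588*30)) = √(5*I*√11921/7 + (116968 - 1*900 - 17640)) = √(5*I*√11921/7 + (116968 - 900 - 17640)) = √(5*I*√11921/7 + 98428) = √(98428 + 5*I*√11921/7)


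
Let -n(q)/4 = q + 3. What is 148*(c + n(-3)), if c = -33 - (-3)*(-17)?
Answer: -12432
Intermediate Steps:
n(q) = -12 - 4*q (n(q) = -4*(q + 3) = -4*(3 + q) = -12 - 4*q)
c = -84 (c = -33 - 1*51 = -33 - 51 = -84)
148*(c + n(-3)) = 148*(-84 + (-12 - 4*(-3))) = 148*(-84 + (-12 + 12)) = 148*(-84 + 0) = 148*(-84) = -12432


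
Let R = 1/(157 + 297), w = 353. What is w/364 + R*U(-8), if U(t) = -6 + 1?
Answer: 79221/82628 ≈ 0.95877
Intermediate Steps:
U(t) = -5
R = 1/454 ≈ 0.0022026
w/364 + R*U(-8) = 353/364 + (1/454)*(-5) = 353*(1/364) - 5/454 = 353/364 - 5/454 = 79221/82628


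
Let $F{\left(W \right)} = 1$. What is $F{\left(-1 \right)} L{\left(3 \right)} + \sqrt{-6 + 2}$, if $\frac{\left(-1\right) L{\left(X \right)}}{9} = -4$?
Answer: $36 + 2 i \approx 36.0 + 2.0 i$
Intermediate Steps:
$L{\left(X \right)} = 36$ ($L{\left(X \right)} = \left(-9\right) \left(-4\right) = 36$)
$F{\left(-1 \right)} L{\left(3 \right)} + \sqrt{-6 + 2} = 1 \cdot 36 + \sqrt{-6 + 2} = 36 + \sqrt{-4} = 36 + 2 i$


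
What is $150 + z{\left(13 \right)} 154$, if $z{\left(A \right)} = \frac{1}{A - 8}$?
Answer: $\frac{904}{5} \approx 180.8$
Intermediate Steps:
$z{\left(A \right)} = \frac{1}{-8 + A}$
$150 + z{\left(13 \right)} 154 = 150 + \frac{1}{-8 + 13} \cdot 154 = 150 + \frac{1}{5} \cdot 154 = 150 + \frac{154}{5} = \frac{904}{5}$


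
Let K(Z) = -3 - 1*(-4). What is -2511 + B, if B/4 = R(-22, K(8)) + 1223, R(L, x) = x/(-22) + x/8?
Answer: 52389/22 ≈ 2381.3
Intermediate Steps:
K(Z) = 1 (K(Z) = -3 + 4 = 1)
R(L, x) = 7*x/88 (R(L, x) = x*(-1/22) + x*(1/8) = -x/22 + x/8 = 7*x/88)
B = 107631/22 (B = 4*((7/88)*1 + 1223) = 4*(7/88 + 1223) = 4*(107631/88) = 107631/22 ≈ 4892.3)
-2511 + B = -2511 + 107631/22 = 52389/22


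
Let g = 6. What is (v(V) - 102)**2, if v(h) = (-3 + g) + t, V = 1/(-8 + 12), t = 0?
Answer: 9801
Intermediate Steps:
V = 1/4 ≈ 0.25000
v(h) = 3 (v(h) = (-3 + 6) + 0 = 3 + 0 = 3)
(v(V) - 102)**2 = (3 - 102)**2 = (-99)**2 = 9801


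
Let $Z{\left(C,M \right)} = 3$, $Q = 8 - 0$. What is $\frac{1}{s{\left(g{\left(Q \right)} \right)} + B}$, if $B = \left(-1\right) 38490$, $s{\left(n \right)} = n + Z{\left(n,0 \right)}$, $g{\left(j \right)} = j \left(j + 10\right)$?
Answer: $- \frac{1}{38343} \approx -2.608 \cdot 10^{-5}$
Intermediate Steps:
$Q = 8$ ($Q = 8 + 0 = 8$)
$g{\left(j \right)} = j \left(10 + j\right)$
$s{\left(n \right)} = 3 + n$ ($s{\left(n \right)} = n + 3 = 3 + n$)
$B = -38490$
$\frac{1}{s{\left(g{\left(Q \right)} \right)} + B} = \frac{1}{\left(3 + 8 \left(10 + 8\right)\right) - 38490} = \frac{1}{\left(3 + 8 \cdot 18\right) - 38490} = \frac{1}{\left(3 + 144\right) - 38490} = \frac{1}{147 - 38490} = \frac{1}{-38343} = - \frac{1}{38343}$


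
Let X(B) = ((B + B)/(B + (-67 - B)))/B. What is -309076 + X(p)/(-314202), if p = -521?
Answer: -3253261961291/10525767 ≈ -3.0908e+5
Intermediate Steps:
X(B) = -2/67 (X(B) = ((2*B)/(-67))/B = ((2*B)*(-1/67))/B = (-2*B/67)/B = -2/67)
-309076 + X(p)/(-314202) = -309076 - 2/67/(-314202) = -309076 - 2/67*(-1/314202) = -309076 + 1/10525767 = -3253261961291/10525767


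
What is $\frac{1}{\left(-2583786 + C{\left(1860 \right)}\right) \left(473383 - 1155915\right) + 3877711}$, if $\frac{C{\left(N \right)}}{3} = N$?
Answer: $\frac{1}{1759711975303} \approx 5.6827 \cdot 10^{-13}$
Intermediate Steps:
$C{\left(N \right)} = 3 N$
$\frac{1}{\left(-2583786 + C{\left(1860 \right)}\right) \left(473383 - 1155915\right) + 3877711} = \frac{1}{\left(-2583786 + 3 \cdot 1860\right) \left(473383 - 1155915\right) + 3877711} = \frac{1}{\left(-2583786 + 5580\right) \left(473383 - 1155915\right) + 3877711} = \frac{1}{\left(-2578206\right) \left(-682532\right) + 3877711} = \frac{1}{1759708097592 + 3877711} = \frac{1}{1759711975303}$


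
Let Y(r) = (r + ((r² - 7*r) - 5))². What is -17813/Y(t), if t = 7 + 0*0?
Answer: -17813/4 ≈ -4453.3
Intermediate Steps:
t = 7 (t = 7 + 0 = 7)
Y(r) = (-5 + r² - 6*r)² (Y(r) = (r + (-5 + r² - 7*r))² = (-5 + r² - 6*r)²)
-17813/Y(t) = -17813/(5 - 1*7² + 6*7)² = -17813/(5 - 1*49 + 42)² = -17813/(5 - 49 + 42)² = -17813/((-2)²) = -17813/4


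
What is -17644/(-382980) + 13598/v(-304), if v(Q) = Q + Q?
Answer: -649629311/29106480 ≈ -22.319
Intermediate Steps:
v(Q) = 2*Q
-17644/(-382980) + 13598/v(-304) = -17644/(-382980) + 13598/((2*(-304))) = -17644*(-1/382980) + 13598/(-608) = 4411/95745 + 13598*(-1/608) = 4411/95745 - 6799/304 = -649629311/29106480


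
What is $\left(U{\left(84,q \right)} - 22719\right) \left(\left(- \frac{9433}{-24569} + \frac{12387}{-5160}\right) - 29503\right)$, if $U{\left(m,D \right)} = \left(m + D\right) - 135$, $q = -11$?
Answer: $\frac{28404331674249861}{42258680} \approx 6.7215 \cdot 10^{8}$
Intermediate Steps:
$U{\left(m,D \right)} = -135 + D + m$ ($U{\left(m,D \right)} = \left(D + m\right) - 135 = -135 + D + m$)
$\left(U{\left(84,q \right)} - 22719\right) \left(\left(- \frac{9433}{-24569} + \frac{12387}{-5160}\right) - 29503\right) = \left(\left(-135 - 11 + 84\right) - 22719\right) \left(\left(- \frac{9433}{-24569} + \frac{12387}{-5160}\right) - 29503\right) = \left(-62 - 22719\right) \left(\left(\left(-9433\right) \left(- \frac{1}{24569}\right) + 12387 \left(- \frac{1}{5160}\right)\right) - 29503\right) = - 22781 \left(\left(\frac{9433}{24569} - \frac{4129}{1720}\right) - 29503\right) = - 22781 \left(- \frac{85220641}{42258680} - 29503\right) = \left(-22781\right) \left(- \frac{1246843056681}{42258680}\right) = \frac{28404331674249861}{42258680}$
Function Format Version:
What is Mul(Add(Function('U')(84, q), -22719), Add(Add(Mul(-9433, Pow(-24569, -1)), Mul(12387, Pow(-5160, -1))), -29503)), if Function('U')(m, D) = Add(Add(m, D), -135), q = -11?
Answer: Rational(28404331674249861, 42258680) ≈ 6.7215e+8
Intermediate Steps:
Function('U')(m, D) = Add(-135, D, m) (Function('U')(m, D) = Add(Add(D, m), -135) = Add(-135, D, m))
Mul(Add(Function('U')(84, q), -22719), Add(Add(Mul(-9433, Pow(-24569, -1)), Mul(12387, Pow(-5160, -1))), -29503)) = Mul(Add(Add(-135, -11, 84), -22719), Add(Add(Mul(-9433, Pow(-24569, -1)), Mul(12387, Pow(-5160, -1))), -29503)) = Mul(Add(-62, -22719), Add(Add(Mul(-9433, Rational(-1, 24569)), Mul(12387, Rational(-1, 5160))), -29503)) = Mul(-22781, Add(Add(Rational(9433, 24569), Rational(-4129, 1720)), -29503)) = Mul(-22781, Add(Rational(-85220641, 42258680), -29503)) = Mul(-22781, Rational(-1246843056681, 42258680)) = Rational(28404331674249861, 42258680)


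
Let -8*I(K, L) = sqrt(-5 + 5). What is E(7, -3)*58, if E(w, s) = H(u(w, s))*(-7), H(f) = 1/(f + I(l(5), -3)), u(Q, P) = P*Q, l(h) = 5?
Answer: 58/3 ≈ 19.333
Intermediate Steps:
I(K, L) = 0 (I(K, L) = -sqrt(-5 + 5)/8 = -sqrt(0)/8 = -1/8*0 = 0)
H(f) = 1/f (H(f) = 1/(f + 0) = 1/f)
E(w, s) = -7/(s*w)
E(7, -3)*58 = -7/(-3*7)*58 = -7*(-1/3)*1/7*58 = (1/3)*58 = 58/3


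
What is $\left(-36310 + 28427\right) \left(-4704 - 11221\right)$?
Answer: $125536775$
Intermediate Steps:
$\left(-36310 + 28427\right) \left(-4704 - 11221\right) = \left(-7883\right) \left(-15925\right) = 125536775$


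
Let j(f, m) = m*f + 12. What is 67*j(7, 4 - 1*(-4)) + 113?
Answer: 4669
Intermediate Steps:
j(f, m) = 12 + f*m (j(f, m) = f*m + 12 = 12 + f*m)
67*j(7, 4 - 1*(-4)) + 113 = 67*(12 + 7*(4 - 1*(-4))) + 113 = 67*(12 + 7*(4 + 4)) + 113 = 67*(12 + 7*8) + 113 = 67*(12 + 56) + 113 = 67*68 + 113 = 4556 + 113 = 4669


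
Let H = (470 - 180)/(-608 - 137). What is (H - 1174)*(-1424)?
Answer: 249177216/149 ≈ 1.6723e+6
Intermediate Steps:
H = -58/149 (H = 290/(-745) = 290*(-1/745) = -58/149 ≈ -0.38926)
(H - 1174)*(-1424) = (-58/149 - 1174)*(-1424) = -174984/149*(-1424) = 249177216/149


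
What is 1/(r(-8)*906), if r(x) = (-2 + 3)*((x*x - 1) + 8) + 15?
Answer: 1/77916 ≈ 1.2834e-5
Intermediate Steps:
r(x) = 22 + x² (r(x) = 1*((x² - 1) + 8) + 15 = 1*((-1 + x²) + 8) + 15 = 1*(7 + x²) + 15 = (7 + x²) + 15 = 22 + x²)
1/(r(-8)*906) = 1/((22 + (-8)²)*906) = (1/906)/(22 + 64) = (1/906)/86 = (1/86)*(1/906) = 1/77916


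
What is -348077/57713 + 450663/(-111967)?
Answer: -64982251178/6461951471 ≈ -10.056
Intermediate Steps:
-348077/57713 + 450663/(-111967) = -348077*1/57713 + 450663*(-1/111967) = -348077/57713 - 450663/111967 = -64982251178/6461951471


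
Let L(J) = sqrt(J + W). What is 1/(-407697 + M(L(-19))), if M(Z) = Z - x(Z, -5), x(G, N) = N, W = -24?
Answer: -407692/166212766907 - I*sqrt(43)/166212766907 ≈ -2.4528e-6 - 3.9452e-11*I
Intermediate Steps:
L(J) = sqrt(-24 + J) (L(J) = sqrt(J - 24) = sqrt(-24 + J))
M(Z) = 5 + Z (M(Z) = Z - 1*(-5) = Z + 5 = 5 + Z)
1/(-407697 + M(L(-19))) = 1/(-407697 + (5 + sqrt(-24 - 19))) = 1/(-407697 + (5 + sqrt(-43))) = 1/(-407697 + (5 + I*sqrt(43))) = 1/(-407692 + I*sqrt(43))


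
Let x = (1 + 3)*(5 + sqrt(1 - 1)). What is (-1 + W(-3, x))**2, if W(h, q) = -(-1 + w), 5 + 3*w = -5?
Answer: 100/9 ≈ 11.111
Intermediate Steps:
x = 20 (x = 4*(5 + sqrt(0)) = 4*(5 + 0) = 4*5 = 20)
w = -10/3 (w = -5/3 + (1/3)*(-5) = -5/3 - 5/3 = -10/3 ≈ -3.3333)
W(h, q) = 13/3 (W(h, q) = -(-1 - 10/3) = -1*(-13/3) = 13/3)
(-1 + W(-3, x))**2 = (-1 + 13/3)**2 = (10/3)**2 = 100/9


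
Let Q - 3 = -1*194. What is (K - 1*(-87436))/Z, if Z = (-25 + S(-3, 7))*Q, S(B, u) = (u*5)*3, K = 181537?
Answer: -268973/15280 ≈ -17.603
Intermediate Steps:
Q = -191 (Q = 3 - 1*194 = 3 - 194 = -191)
S(B, u) = 15*u (S(B, u) = (5*u)*3 = 15*u)
Z = -15280 (Z = (-25 + 15*7)*(-191) = (-25 + 105)*(-191) = 80*(-191) = -15280)
(K - 1*(-87436))/Z = (181537 - 1*(-87436))/(-15280) = (181537 + 87436)*(-1/15280) = 268973*(-1/15280) = -268973/15280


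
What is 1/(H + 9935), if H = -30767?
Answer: -1/20832 ≈ -4.8003e-5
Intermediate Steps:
1/(H + 9935) = 1/(-30767 + 9935) = 1/(-20832) = -1/20832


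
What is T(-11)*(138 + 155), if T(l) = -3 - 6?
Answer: -2637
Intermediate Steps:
T(l) = -9
T(-11)*(138 + 155) = -9*(138 + 155) = -9*293 = -2637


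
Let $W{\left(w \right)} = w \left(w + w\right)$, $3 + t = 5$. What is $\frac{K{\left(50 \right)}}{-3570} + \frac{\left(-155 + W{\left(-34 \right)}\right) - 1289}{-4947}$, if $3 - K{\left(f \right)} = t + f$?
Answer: $- \frac{2667}{16490} \approx -0.16173$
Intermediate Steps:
$t = 2$ ($t = -3 + 5 = 2$)
$K{\left(f \right)} = 1 - f$ ($K{\left(f \right)} = 3 - \left(2 + f\right) = 1 - f$)
$W{\left(w \right)} = 2 w^{2}$ ($W{\left(w \right)} = w 2 w = 2 w^{2}$)
$\frac{K{\left(50 \right)}}{-3570} + \frac{\left(-155 + W{\left(-34 \right)}\right) - 1289}{-4947} = \frac{1 - 50}{-3570} + \frac{\left(-155 + 2 \left(-34\right)^{2}\right) - 1289}{-4947} = \left(1 - 50\right) \left(- \frac{1}{3570}\right) + \left(\left(-155 + 2 \cdot 1156\right) - 1289\right) \left(- \frac{1}{4947}\right) = \left(-49\right) \left(- \frac{1}{3570}\right) + \left(\left(-155 + 2312\right) - 1289\right) \left(- \frac{1}{4947}\right) = \frac{7}{510} + \left(2157 - 1289\right) \left(- \frac{1}{4947}\right) = \frac{7}{510} + 868 \left(- \frac{1}{4947}\right) = \frac{7}{510} - \frac{868}{4947} = - \frac{2667}{16490}$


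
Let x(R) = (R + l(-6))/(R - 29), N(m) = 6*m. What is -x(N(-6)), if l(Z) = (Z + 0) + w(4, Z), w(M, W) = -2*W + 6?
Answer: -24/65 ≈ -0.36923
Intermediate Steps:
w(M, W) = 6 - 2*W
l(Z) = 6 - Z (l(Z) = (Z + 0) + (6 - 2*Z) = Z + (6 - 2*Z) = 6 - Z)
x(R) = (12 + R)/(-29 + R) (x(R) = (R + (6 - 1*(-6)))/(R - 29) = (R + (6 + 6))/(-29 + R) = (R + 12)/(-29 + R) = (12 + R)/(-29 + R))
-x(N(-6)) = -(12 + 6*(-6))/(-29 + 6*(-6)) = -(12 - 36)/(-29 - 36) = -(-24)/(-65) = -(-1)*(-24)/65 = -1*24/65 = -24/65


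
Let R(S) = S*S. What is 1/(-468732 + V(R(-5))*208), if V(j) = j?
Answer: -1/463532 ≈ -2.1573e-6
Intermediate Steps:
R(S) = S**2
1/(-468732 + V(R(-5))*208) = 1/(-468732 + (-5)**2*208) = 1/(-468732 + 25*208) = 1/(-468732 + 5200) = 1/(-463532) = -1/463532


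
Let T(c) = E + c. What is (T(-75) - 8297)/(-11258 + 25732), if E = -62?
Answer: -4217/7237 ≈ -0.58270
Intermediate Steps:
T(c) = -62 + c
(T(-75) - 8297)/(-11258 + 25732) = ((-62 - 75) - 8297)/(-11258 + 25732) = (-137 - 8297)/14474 = -8434*1/14474 = -4217/7237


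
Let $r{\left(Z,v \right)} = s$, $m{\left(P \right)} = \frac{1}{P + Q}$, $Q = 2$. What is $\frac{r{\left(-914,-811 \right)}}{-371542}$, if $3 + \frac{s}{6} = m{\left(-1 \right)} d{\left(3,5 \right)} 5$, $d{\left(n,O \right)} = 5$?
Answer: $- \frac{66}{185771} \approx -0.00035528$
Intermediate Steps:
$m{\left(P \right)} = \frac{1}{2 + P}$ ($m{\left(P \right)} = \frac{1}{P + 2} = \frac{1}{2 + P}$)
$s = 132$ ($s = -18 + 6 \frac{1}{2 - 1} \cdot 5 \cdot 5 = -18 + 6 \cdot 1^{-1} \cdot 5 \cdot 5 = -18 + 6 \cdot 1 \cdot 5 \cdot 5 = -18 + 6 \cdot 5 \cdot 5 = -18 + 6 \cdot 25 = -18 + 150 = 132$)
$r{\left(Z,v \right)} = 132$
$\frac{r{\left(-914,-811 \right)}}{-371542} = \frac{132}{-371542} = 132 \left(- \frac{1}{371542}\right) = - \frac{66}{185771}$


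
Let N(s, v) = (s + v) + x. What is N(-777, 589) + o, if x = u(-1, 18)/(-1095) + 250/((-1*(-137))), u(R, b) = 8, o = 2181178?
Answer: 327181487504/150015 ≈ 2.1810e+6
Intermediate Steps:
x = 272654/150015 (x = 8/(-1095) + 250/((-1*(-137))) = 8*(-1/1095) + 250/137 = -8/1095 + 250*(1/137) = -8/1095 + 250/137 = 272654/150015 ≈ 1.8175)
N(s, v) = 272654/150015 + s + v (N(s, v) = (s + v) + 272654/150015 = 272654/150015 + s + v)
N(-777, 589) + o = (272654/150015 - 777 + 589) + 2181178 = -27930166/150015 + 2181178 = 327181487504/150015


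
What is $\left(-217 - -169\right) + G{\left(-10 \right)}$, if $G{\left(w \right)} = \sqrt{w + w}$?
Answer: $-48 + 2 i \sqrt{5} \approx -48.0 + 4.4721 i$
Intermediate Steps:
$G{\left(w \right)} = \sqrt{2} \sqrt{w}$ ($G{\left(w \right)} = \sqrt{2 w} = \sqrt{2} \sqrt{w}$)
$\left(-217 - -169\right) + G{\left(-10 \right)} = \left(-217 - -169\right) + \sqrt{2} \sqrt{-10} = \left(-217 + 169\right) + \sqrt{2} i \sqrt{10} = -48 + 2 i \sqrt{5}$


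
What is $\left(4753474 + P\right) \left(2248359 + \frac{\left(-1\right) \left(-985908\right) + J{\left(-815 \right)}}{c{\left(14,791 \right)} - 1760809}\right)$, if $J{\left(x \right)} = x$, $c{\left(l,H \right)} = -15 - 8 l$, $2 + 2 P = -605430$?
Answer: $\frac{204901270400636043}{20476} \approx 1.0007 \cdot 10^{13}$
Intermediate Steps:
$P = -302716$ ($P = -1 + \frac{1}{2} \left(-605430\right) = -1 - 302715 = -302716$)
$\left(4753474 + P\right) \left(2248359 + \frac{\left(-1\right) \left(-985908\right) + J{\left(-815 \right)}}{c{\left(14,791 \right)} - 1760809}\right) = \left(4753474 - 302716\right) \left(2248359 + \frac{\left(-1\right) \left(-985908\right) - 815}{\left(-15 - 112\right) - 1760809}\right) = 4450758 \left(2248359 + \frac{985908 - 815}{\left(-15 - 112\right) - 1760809}\right) = 4450758 \left(2248359 + \frac{985093}{-127 - 1760809}\right) = 4450758 \left(2248359 + \frac{985093}{-1760936}\right) = 4450758 \left(2248359 + 985093 \left(- \frac{1}{1760936}\right)\right) = 4450758 \left(2248359 - \frac{985093}{1760936}\right) = 4450758 \cdot \frac{3959215318931}{1760936} = \frac{204901270400636043}{20476}$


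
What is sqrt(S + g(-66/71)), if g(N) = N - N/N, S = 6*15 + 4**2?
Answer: 3*sqrt(58291)/71 ≈ 10.201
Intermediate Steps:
S = 106 (S = 90 + 16 = 106)
g(N) = -1 + N (g(N) = N - 1*1 = N - 1 = -1 + N)
sqrt(S + g(-66/71)) = sqrt(106 + (-1 - 66/71)) = sqrt(106 - 137/71) = sqrt(7389/71) = 3*sqrt(58291)/71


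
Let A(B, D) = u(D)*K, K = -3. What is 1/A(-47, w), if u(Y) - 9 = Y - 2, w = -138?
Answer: 1/393 ≈ 0.0025445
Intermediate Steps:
u(Y) = 7 + Y (u(Y) = 9 + (Y - 2) = 9 + (-2 + Y) = 7 + Y)
A(B, D) = -21 - 3*D (A(B, D) = (7 + D)*(-3) = -21 - 3*D)
1/A(-47, w) = 1/(-21 - 3*(-138)) = 1/(-21 + 414) = 1/393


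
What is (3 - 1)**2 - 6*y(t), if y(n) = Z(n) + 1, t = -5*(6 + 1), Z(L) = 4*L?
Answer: 838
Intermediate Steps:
t = -35 (t = -5*7 = -35)
y(n) = 1 + 4*n (y(n) = 4*n + 1 = 1 + 4*n)
(3 - 1)**2 - 6*y(t) = (3 - 1)**2 - 6*(1 + 4*(-35)) = 2**2 - 6*(1 - 140) = 4 - 6*(-139) = 4 + 834 = 838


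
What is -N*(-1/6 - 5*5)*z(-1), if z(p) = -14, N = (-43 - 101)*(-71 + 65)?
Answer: -304416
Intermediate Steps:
N = 864 (N = -144*(-6) = 864)
-N*(-1/6 - 5*5)*z(-1) = -864*(-1/6 - 5*5)*(-14) = -864*(-1*1/6 - 25)*(-14) = -864*(-1/6 - 25)*(-14) = -864*(-151/6)*(-14) = -(-21744)*(-14) = -1*304416 = -304416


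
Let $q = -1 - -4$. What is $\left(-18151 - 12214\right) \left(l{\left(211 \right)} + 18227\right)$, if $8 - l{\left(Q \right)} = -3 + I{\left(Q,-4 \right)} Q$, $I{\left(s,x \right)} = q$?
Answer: $-534575825$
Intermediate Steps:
$q = 3$ ($q = -1 + 4 = 3$)
$I{\left(s,x \right)} = 3$
$l{\left(Q \right)} = 11 - 3 Q$ ($l{\left(Q \right)} = 8 - \left(-3 + 3 Q\right) = 11 - 3 Q$)
$\left(-18151 - 12214\right) \left(l{\left(211 \right)} + 18227\right) = \left(-18151 - 12214\right) \left(\left(11 - 633\right) + 18227\right) = - 30365 \left(\left(11 - 633\right) + 18227\right) = - 30365 \left(-622 + 18227\right) = \left(-30365\right) 17605 = -534575825$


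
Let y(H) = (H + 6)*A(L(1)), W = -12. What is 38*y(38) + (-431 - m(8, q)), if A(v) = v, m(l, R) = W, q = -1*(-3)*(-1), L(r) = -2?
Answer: -3763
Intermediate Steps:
q = -3 (q = 3*(-1) = -3)
m(l, R) = -12
y(H) = -12 - 2*H (y(H) = (H + 6)*(-2) = (6 + H)*(-2) = -12 - 2*H)
38*y(38) + (-431 - m(8, q)) = 38*(-12 - 2*38) + (-431 - 1*(-12)) = 38*(-12 - 76) + (-431 + 12) = 38*(-88) - 419 = -3344 - 419 = -3763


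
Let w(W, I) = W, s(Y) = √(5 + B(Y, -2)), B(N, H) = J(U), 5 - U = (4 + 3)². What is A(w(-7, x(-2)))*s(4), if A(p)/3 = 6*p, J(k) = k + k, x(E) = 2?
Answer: -126*I*√83 ≈ -1147.9*I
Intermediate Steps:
U = -44 (U = 5 - (4 + 3)² = 5 - 1*7² = 5 - 1*49 = 5 - 49 = -44)
J(k) = 2*k
B(N, H) = -88 (B(N, H) = 2*(-44) = -88)
s(Y) = I*√83 (s(Y) = √(5 - 88) = √(-83) = I*√83)
A(p) = 18*p (A(p) = 3*(6*p) = 18*p)
A(w(-7, x(-2)))*s(4) = (18*(-7))*(I*√83) = -126*I*√83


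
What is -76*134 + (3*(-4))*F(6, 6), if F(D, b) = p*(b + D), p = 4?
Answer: -10760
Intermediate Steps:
F(D, b) = 4*D + 4*b (F(D, b) = 4*(b + D) = 4*(D + b) = 4*D + 4*b)
-76*134 + (3*(-4))*F(6, 6) = -76*134 + (3*(-4))*(4*6 + 4*6) = -10184 - 12*(24 + 24) = -10184 - 12*48 = -10184 - 576 = -10760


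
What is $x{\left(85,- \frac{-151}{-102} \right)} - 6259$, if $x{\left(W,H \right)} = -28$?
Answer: $-6287$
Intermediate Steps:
$x{\left(85,- \frac{-151}{-102} \right)} - 6259 = -28 - 6259 = -6287$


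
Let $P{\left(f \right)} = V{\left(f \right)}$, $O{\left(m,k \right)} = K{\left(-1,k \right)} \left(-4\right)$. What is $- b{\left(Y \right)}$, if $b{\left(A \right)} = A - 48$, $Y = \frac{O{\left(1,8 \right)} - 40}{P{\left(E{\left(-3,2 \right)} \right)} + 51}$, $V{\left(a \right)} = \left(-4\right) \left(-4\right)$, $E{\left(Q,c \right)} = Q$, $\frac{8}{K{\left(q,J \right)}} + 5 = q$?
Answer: $\frac{9752}{201} \approx 48.517$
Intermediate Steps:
$K{\left(q,J \right)} = \frac{8}{-5 + q}$
$O{\left(m,k \right)} = \frac{16}{3}$ ($O{\left(m,k \right)} = \frac{8}{-5 - 1} \left(-4\right) = \frac{8}{-6} \left(-4\right) = 8 \left(- \frac{1}{6}\right) \left(-4\right) = \left(- \frac{4}{3}\right) \left(-4\right) = \frac{16}{3}$)
$V{\left(a \right)} = 16$
$P{\left(f \right)} = 16$
$Y = - \frac{104}{201}$ ($Y = \frac{\frac{16}{3} - 40}{16 + 51} = - \frac{104}{3 \cdot 67} = \left(- \frac{104}{3}\right) \frac{1}{67} = - \frac{104}{201} \approx -0.51741$)
$b{\left(A \right)} = -48 + A$ ($b{\left(A \right)} = A - 48 = -48 + A$)
$- b{\left(Y \right)} = - (-48 - \frac{104}{201}) = \left(-1\right) \left(- \frac{9752}{201}\right) = \frac{9752}{201}$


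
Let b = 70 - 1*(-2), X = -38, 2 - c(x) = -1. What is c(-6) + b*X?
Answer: -2733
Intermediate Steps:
c(x) = 3 (c(x) = 2 - 1*(-1) = 2 + 1 = 3)
b = 72 (b = 70 + 2 = 72)
c(-6) + b*X = 3 + 72*(-38) = 3 - 2736 = -2733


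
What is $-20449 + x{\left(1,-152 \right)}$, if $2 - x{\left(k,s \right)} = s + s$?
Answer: $-20143$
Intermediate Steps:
$x{\left(k,s \right)} = 2 - 2 s$ ($x{\left(k,s \right)} = 2 - \left(s + s\right) = 2 - 2 s$)
$-20449 + x{\left(1,-152 \right)} = -20449 + \left(2 - -304\right) = -20449 + \left(2 + 304\right) = -20449 + 306 = -20143$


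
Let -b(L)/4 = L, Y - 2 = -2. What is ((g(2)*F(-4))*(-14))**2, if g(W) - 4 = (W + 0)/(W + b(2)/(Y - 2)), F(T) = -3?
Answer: 33124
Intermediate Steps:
Y = 0 (Y = 2 - 2 = 0)
b(L) = -4*L
g(W) = 4 + W/(4 + W) (g(W) = 4 + (W + 0)/(W + (-4*2)/(0 - 2)) = 4 + W/(W - 8/(-2)) = 4 + W/(W - 8*(-1/2)) = 4 + W/(W + 4) = 4 + W/(4 + W))
((g(2)*F(-4))*(-14))**2 = ((((16 + 5*2)/(4 + 2))*(-3))*(-14))**2 = ((((16 + 10)/6)*(-3))*(-14))**2 = ((((1/6)*26)*(-3))*(-14))**2 = (((13/3)*(-3))*(-14))**2 = (-13*(-14))**2 = 182**2 = 33124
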